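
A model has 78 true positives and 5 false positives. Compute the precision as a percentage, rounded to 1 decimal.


Precision = TP / (TP + FP) * 100
= 78 / (78 + 5)
= 78 / 83
= 0.9398
= 94.0%

94.0


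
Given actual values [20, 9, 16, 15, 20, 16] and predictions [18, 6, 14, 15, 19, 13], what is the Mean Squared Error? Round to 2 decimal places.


Differences: [2, 3, 2, 0, 1, 3]
Squared errors: [4, 9, 4, 0, 1, 9]
Sum of squared errors = 27
MSE = 27 / 6 = 4.50

4.50


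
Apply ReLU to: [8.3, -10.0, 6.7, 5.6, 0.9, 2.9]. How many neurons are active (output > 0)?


ReLU(x) = max(0, x) for each element:
ReLU(8.3) = 8.3
ReLU(-10.0) = 0
ReLU(6.7) = 6.7
ReLU(5.6) = 5.6
ReLU(0.9) = 0.9
ReLU(2.9) = 2.9
Active neurons (>0): 5

5


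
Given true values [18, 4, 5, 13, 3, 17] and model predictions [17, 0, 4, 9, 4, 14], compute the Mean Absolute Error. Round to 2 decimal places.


Absolute errors: [1, 4, 1, 4, 1, 3]
Sum of absolute errors = 14
MAE = 14 / 6 = 2.33

2.33


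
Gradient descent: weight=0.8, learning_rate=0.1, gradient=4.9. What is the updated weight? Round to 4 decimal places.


w_new = w_old - lr * gradient
= 0.8 - 0.1 * 4.9
= 0.8 - (0.49)
= 0.3100

0.3100


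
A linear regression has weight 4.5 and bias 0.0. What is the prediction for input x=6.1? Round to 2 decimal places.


y = 4.5 * 6.1 + (0.0)
= 27.45 + (0.0)
= 27.45

27.45


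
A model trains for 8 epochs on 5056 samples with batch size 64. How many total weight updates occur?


Iterations per epoch = 5056 / 64 = 79
Total updates = iterations_per_epoch * epochs
= 79 * 8
= 632

632


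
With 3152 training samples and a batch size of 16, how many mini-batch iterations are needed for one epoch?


Iterations per epoch = dataset_size / batch_size
= 3152 / 16
= 197

197


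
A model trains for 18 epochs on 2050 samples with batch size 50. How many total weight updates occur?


Iterations per epoch = 2050 / 50 = 41
Total updates = iterations_per_epoch * epochs
= 41 * 18
= 738

738


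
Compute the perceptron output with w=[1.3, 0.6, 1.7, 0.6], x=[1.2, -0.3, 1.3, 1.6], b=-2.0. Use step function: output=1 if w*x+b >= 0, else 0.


z = w . x + b
= 1.3*1.2 + 0.6*-0.3 + 1.7*1.3 + 0.6*1.6 + -2.0
= 1.56 + -0.18 + 2.21 + 0.96 + -2.0
= 4.55 + -2.0
= 2.55
Since z = 2.55 >= 0, output = 1

1


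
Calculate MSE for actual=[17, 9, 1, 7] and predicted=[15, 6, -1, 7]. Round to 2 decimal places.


Differences: [2, 3, 2, 0]
Squared errors: [4, 9, 4, 0]
Sum of squared errors = 17
MSE = 17 / 4 = 4.25

4.25


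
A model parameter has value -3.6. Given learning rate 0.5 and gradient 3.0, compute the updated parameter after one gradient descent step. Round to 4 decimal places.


w_new = w_old - lr * gradient
= -3.6 - 0.5 * 3.0
= -3.6 - (1.5)
= -5.1000

-5.1000


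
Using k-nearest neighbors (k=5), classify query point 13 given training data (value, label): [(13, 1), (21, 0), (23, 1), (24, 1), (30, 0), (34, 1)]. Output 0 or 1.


Distances from query 13:
Point 13 (class 1): distance = 0
Point 21 (class 0): distance = 8
Point 23 (class 1): distance = 10
Point 24 (class 1): distance = 11
Point 30 (class 0): distance = 17
K=5 nearest neighbors: classes = [1, 0, 1, 1, 0]
Votes for class 1: 3 / 5
Majority vote => class 1

1


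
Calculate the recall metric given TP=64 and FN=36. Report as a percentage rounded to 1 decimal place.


Recall = TP / (TP + FN) * 100
= 64 / (64 + 36)
= 64 / 100
= 0.64
= 64.0%

64.0


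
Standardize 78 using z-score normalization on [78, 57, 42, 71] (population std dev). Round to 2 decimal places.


Mean = (78 + 57 + 42 + 71) / 4 = 62.0
Variance = sum((x_i - mean)^2) / n = 190.5
Std = sqrt(190.5) = 13.8022
Z = (x - mean) / std
= (78 - 62.0) / 13.8022
= 16.0 / 13.8022
= 1.16

1.16


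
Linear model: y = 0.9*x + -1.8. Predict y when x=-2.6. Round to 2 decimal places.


y = 0.9 * -2.6 + (-1.8)
= -2.34 + (-1.8)
= -4.14

-4.14


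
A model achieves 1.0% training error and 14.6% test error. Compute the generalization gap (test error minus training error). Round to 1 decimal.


Generalization gap = test_error - train_error
= 14.6 - 1.0
= 13.6%
A large gap suggests overfitting.

13.6


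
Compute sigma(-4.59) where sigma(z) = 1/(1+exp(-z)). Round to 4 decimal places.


sigmoid(z) = 1 / (1 + exp(-z))
exp(-(-4.59)) = exp(4.59) = 98.4944
1 + 98.4944 = 99.4944
1 / 99.4944 = 0.0101

0.0101


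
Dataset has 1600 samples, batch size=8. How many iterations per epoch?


Iterations per epoch = dataset_size / batch_size
= 1600 / 8
= 200

200


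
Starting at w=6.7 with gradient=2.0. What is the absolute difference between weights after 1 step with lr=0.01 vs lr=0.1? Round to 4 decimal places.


With lr=0.01: w_new = 6.7 - 0.01 * 2.0 = 6.68
With lr=0.1: w_new = 6.7 - 0.1 * 2.0 = 6.5
Absolute difference = |6.68 - 6.5|
= 0.1800

0.1800


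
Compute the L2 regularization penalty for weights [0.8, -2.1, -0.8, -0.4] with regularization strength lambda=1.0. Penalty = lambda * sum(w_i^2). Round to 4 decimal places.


Squaring each weight:
0.8^2 = 0.64
(-2.1)^2 = 4.41
(-0.8)^2 = 0.64
(-0.4)^2 = 0.16
Sum of squares = 5.85
Penalty = 1.0 * 5.85 = 5.8500

5.8500


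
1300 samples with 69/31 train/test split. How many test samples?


Train samples = 1300 * 69% = 897
Test samples = 1300 - 897
= 403

403


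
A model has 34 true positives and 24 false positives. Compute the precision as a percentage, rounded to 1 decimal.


Precision = TP / (TP + FP) * 100
= 34 / (34 + 24)
= 34 / 58
= 0.5862
= 58.6%

58.6


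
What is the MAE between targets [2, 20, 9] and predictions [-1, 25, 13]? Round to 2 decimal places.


Absolute errors: [3, 5, 4]
Sum of absolute errors = 12
MAE = 12 / 3 = 4.00

4.00


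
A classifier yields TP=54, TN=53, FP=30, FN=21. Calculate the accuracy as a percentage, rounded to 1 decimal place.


Accuracy = (TP + TN) / (TP + TN + FP + FN) * 100
= (54 + 53) / (54 + 53 + 30 + 21)
= 107 / 158
= 0.6772
= 67.7%

67.7


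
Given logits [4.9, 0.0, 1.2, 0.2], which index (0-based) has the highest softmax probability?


Softmax is a monotonic transformation, so it preserves the argmax.
We need to find the index of the maximum logit.
Index 0: 4.9
Index 1: 0.0
Index 2: 1.2
Index 3: 0.2
Maximum logit = 4.9 at index 0

0


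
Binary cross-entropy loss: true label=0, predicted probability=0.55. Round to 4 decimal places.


For y=0: Loss = -log(1-p)
= -log(1 - 0.55)
= -log(0.45)
= -(-0.7985)
= 0.7985

0.7985


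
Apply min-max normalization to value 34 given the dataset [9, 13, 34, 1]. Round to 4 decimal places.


Min = 1, Max = 34
Range = 34 - 1 = 33
Scaled = (x - min) / (max - min)
= (34 - 1) / 33
= 33 / 33
= 1.0000

1.0000


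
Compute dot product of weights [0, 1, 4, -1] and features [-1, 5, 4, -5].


Element-wise products:
0 * -1 = 0
1 * 5 = 5
4 * 4 = 16
-1 * -5 = 5
Sum = 0 + 5 + 16 + 5
= 26

26


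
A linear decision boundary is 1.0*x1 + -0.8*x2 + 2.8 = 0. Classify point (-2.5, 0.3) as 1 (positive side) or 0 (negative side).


Compute 1.0 * -2.5 + -0.8 * 0.3 + 2.8
= -2.5 + -0.24 + 2.8
= 0.06
Since 0.06 >= 0, the point is on the positive side.

1


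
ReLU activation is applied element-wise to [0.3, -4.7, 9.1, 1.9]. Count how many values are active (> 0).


ReLU(x) = max(0, x) for each element:
ReLU(0.3) = 0.3
ReLU(-4.7) = 0
ReLU(9.1) = 9.1
ReLU(1.9) = 1.9
Active neurons (>0): 3

3


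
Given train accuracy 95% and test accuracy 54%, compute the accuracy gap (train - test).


Gap = train_accuracy - test_accuracy
= 95 - 54
= 41%
This large gap strongly indicates overfitting.

41


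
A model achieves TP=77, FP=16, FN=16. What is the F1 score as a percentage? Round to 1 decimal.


Precision = TP / (TP + FP) = 77 / 93 = 0.828
Recall = TP / (TP + FN) = 77 / 93 = 0.828
F1 = 2 * P * R / (P + R)
= 2 * 0.828 * 0.828 / (0.828 + 0.828)
= 1.371 / 1.6559
= 0.828
As percentage: 82.8%

82.8


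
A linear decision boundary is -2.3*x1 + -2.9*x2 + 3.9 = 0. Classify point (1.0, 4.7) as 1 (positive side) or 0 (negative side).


Compute -2.3 * 1.0 + -2.9 * 4.7 + 3.9
= -2.3 + -13.63 + 3.9
= -12.03
Since -12.03 < 0, the point is on the negative side.

0


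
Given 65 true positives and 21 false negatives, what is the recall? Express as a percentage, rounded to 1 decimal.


Recall = TP / (TP + FN) * 100
= 65 / (65 + 21)
= 65 / 86
= 0.7558
= 75.6%

75.6


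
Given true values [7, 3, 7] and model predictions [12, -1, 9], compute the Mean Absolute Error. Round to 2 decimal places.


Absolute errors: [5, 4, 2]
Sum of absolute errors = 11
MAE = 11 / 3 = 3.67

3.67


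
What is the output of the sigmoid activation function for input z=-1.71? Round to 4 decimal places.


sigmoid(z) = 1 / (1 + exp(-z))
exp(-(-1.71)) = exp(1.71) = 5.529
1 + 5.529 = 6.529
1 / 6.529 = 0.1532

0.1532


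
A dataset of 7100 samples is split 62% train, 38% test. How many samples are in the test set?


Train samples = 7100 * 62% = 4402
Test samples = 7100 - 4402
= 2698

2698


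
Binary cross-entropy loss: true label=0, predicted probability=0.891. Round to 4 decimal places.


For y=0: Loss = -log(1-p)
= -log(1 - 0.891)
= -log(0.109)
= -(-2.2164)
= 2.2164

2.2164


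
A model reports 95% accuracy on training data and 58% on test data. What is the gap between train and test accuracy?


Gap = train_accuracy - test_accuracy
= 95 - 58
= 37%
This large gap strongly indicates overfitting.

37


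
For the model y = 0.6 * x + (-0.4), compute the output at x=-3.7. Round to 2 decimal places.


y = 0.6 * -3.7 + (-0.4)
= -2.22 + (-0.4)
= -2.62

-2.62


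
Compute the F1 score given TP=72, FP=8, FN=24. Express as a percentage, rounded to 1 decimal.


Precision = TP / (TP + FP) = 72 / 80 = 0.9
Recall = TP / (TP + FN) = 72 / 96 = 0.75
F1 = 2 * P * R / (P + R)
= 2 * 0.9 * 0.75 / (0.9 + 0.75)
= 1.35 / 1.65
= 0.8182
As percentage: 81.8%

81.8


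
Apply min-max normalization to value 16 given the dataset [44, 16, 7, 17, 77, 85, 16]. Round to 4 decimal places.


Min = 7, Max = 85
Range = 85 - 7 = 78
Scaled = (x - min) / (max - min)
= (16 - 7) / 78
= 9 / 78
= 0.1154

0.1154


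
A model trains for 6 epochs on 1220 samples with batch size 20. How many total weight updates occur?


Iterations per epoch = 1220 / 20 = 61
Total updates = iterations_per_epoch * epochs
= 61 * 6
= 366

366


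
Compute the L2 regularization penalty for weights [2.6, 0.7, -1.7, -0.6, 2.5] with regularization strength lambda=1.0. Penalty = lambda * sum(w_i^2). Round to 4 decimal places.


Squaring each weight:
2.6^2 = 6.76
0.7^2 = 0.49
(-1.7)^2 = 2.89
(-0.6)^2 = 0.36
2.5^2 = 6.25
Sum of squares = 16.75
Penalty = 1.0 * 16.75 = 16.7500

16.7500


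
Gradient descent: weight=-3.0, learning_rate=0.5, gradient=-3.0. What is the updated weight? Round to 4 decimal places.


w_new = w_old - lr * gradient
= -3.0 - 0.5 * -3.0
= -3.0 - (-1.5)
= -1.5000

-1.5000


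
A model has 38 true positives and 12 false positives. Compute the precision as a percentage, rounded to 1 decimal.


Precision = TP / (TP + FP) * 100
= 38 / (38 + 12)
= 38 / 50
= 0.76
= 76.0%

76.0


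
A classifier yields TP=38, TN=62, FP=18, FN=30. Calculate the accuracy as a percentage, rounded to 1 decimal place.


Accuracy = (TP + TN) / (TP + TN + FP + FN) * 100
= (38 + 62) / (38 + 62 + 18 + 30)
= 100 / 148
= 0.6757
= 67.6%

67.6


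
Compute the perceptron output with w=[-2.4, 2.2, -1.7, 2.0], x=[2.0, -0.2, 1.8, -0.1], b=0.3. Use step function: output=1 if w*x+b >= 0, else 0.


z = w . x + b
= -2.4*2.0 + 2.2*-0.2 + -1.7*1.8 + 2.0*-0.1 + 0.3
= -4.8 + -0.44 + -3.06 + -0.2 + 0.3
= -8.5 + 0.3
= -8.2
Since z = -8.2 < 0, output = 0

0


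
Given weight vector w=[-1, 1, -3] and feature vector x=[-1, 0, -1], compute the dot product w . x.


Element-wise products:
-1 * -1 = 1
1 * 0 = 0
-3 * -1 = 3
Sum = 1 + 0 + 3
= 4

4


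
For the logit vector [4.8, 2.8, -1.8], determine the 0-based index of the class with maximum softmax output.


Softmax is a monotonic transformation, so it preserves the argmax.
We need to find the index of the maximum logit.
Index 0: 4.8
Index 1: 2.8
Index 2: -1.8
Maximum logit = 4.8 at index 0

0


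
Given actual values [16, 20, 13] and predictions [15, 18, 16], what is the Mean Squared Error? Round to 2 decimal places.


Differences: [1, 2, -3]
Squared errors: [1, 4, 9]
Sum of squared errors = 14
MSE = 14 / 3 = 4.67

4.67


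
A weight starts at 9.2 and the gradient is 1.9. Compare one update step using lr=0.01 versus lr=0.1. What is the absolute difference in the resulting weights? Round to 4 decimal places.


With lr=0.01: w_new = 9.2 - 0.01 * 1.9 = 9.181
With lr=0.1: w_new = 9.2 - 0.1 * 1.9 = 9.01
Absolute difference = |9.181 - 9.01|
= 0.1710

0.1710


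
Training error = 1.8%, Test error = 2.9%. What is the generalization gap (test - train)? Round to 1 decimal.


Generalization gap = test_error - train_error
= 2.9 - 1.8
= 1.1%
A small gap suggests good generalization.

1.1


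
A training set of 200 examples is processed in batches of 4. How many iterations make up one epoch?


Iterations per epoch = dataset_size / batch_size
= 200 / 4
= 50

50


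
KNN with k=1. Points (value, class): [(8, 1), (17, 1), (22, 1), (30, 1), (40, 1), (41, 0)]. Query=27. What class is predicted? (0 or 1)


Distances from query 27:
Point 30 (class 1): distance = 3
K=1 nearest neighbors: classes = [1]
Votes for class 1: 1 / 1
Majority vote => class 1

1


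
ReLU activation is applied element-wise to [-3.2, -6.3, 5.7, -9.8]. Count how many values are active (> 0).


ReLU(x) = max(0, x) for each element:
ReLU(-3.2) = 0
ReLU(-6.3) = 0
ReLU(5.7) = 5.7
ReLU(-9.8) = 0
Active neurons (>0): 1

1


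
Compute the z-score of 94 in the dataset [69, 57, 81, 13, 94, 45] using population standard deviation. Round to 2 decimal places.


Mean = (69 + 57 + 81 + 13 + 94 + 45) / 6 = 59.8333
Variance = sum((x_i - mean)^2) / n = 686.8056
Std = sqrt(686.8056) = 26.207
Z = (x - mean) / std
= (94 - 59.8333) / 26.207
= 34.1667 / 26.207
= 1.30

1.30


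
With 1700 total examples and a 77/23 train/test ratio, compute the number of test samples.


Train samples = 1700 * 77% = 1309
Test samples = 1700 - 1309
= 391

391


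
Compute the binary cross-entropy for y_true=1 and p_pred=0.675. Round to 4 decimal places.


For y=1: Loss = -log(p)
= -log(0.675)
= -(-0.393)
= 0.3930

0.3930


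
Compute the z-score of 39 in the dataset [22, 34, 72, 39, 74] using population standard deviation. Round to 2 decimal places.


Mean = (22 + 34 + 72 + 39 + 74) / 5 = 48.2
Variance = sum((x_i - mean)^2) / n = 440.96
Std = sqrt(440.96) = 20.999
Z = (x - mean) / std
= (39 - 48.2) / 20.999
= -9.2 / 20.999
= -0.44

-0.44


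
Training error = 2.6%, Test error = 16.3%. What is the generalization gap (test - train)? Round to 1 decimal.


Generalization gap = test_error - train_error
= 16.3 - 2.6
= 13.7%
A large gap suggests overfitting.

13.7


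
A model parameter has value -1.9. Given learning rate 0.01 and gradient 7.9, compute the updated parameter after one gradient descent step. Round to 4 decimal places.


w_new = w_old - lr * gradient
= -1.9 - 0.01 * 7.9
= -1.9 - (0.079)
= -1.9790

-1.9790


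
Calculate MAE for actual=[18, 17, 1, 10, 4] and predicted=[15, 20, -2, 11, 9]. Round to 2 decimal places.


Absolute errors: [3, 3, 3, 1, 5]
Sum of absolute errors = 15
MAE = 15 / 5 = 3.00

3.00


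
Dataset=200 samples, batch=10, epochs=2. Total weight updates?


Iterations per epoch = 200 / 10 = 20
Total updates = iterations_per_epoch * epochs
= 20 * 2
= 40

40


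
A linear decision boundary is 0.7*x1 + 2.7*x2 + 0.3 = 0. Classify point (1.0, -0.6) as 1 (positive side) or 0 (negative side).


Compute 0.7 * 1.0 + 2.7 * -0.6 + 0.3
= 0.7 + -1.62 + 0.3
= -0.62
Since -0.62 < 0, the point is on the negative side.

0


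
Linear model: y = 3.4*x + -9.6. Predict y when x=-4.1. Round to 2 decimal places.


y = 3.4 * -4.1 + (-9.6)
= -13.94 + (-9.6)
= -23.54

-23.54


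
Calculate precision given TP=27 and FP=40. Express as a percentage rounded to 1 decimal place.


Precision = TP / (TP + FP) * 100
= 27 / (27 + 40)
= 27 / 67
= 0.403
= 40.3%

40.3


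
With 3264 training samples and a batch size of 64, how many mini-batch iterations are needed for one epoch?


Iterations per epoch = dataset_size / batch_size
= 3264 / 64
= 51

51


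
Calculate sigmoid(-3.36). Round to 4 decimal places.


sigmoid(z) = 1 / (1 + exp(-z))
exp(-(-3.36)) = exp(3.36) = 28.7892
1 + 28.7892 = 29.7892
1 / 29.7892 = 0.0336

0.0336


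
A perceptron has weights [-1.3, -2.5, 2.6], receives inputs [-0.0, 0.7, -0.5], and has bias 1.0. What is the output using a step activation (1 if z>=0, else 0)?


z = w . x + b
= -1.3*-0.0 + -2.5*0.7 + 2.6*-0.5 + 1.0
= 0.0 + -1.75 + -1.3 + 1.0
= -3.05 + 1.0
= -2.05
Since z = -2.05 < 0, output = 0

0


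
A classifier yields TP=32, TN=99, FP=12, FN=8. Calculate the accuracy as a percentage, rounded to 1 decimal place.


Accuracy = (TP + TN) / (TP + TN + FP + FN) * 100
= (32 + 99) / (32 + 99 + 12 + 8)
= 131 / 151
= 0.8675
= 86.8%

86.8


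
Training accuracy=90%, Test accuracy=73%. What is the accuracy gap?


Gap = train_accuracy - test_accuracy
= 90 - 73
= 17%
This gap suggests the model is overfitting.

17


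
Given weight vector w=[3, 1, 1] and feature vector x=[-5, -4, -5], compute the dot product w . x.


Element-wise products:
3 * -5 = -15
1 * -4 = -4
1 * -5 = -5
Sum = -15 + -4 + -5
= -24

-24


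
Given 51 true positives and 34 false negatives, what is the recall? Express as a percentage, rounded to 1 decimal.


Recall = TP / (TP + FN) * 100
= 51 / (51 + 34)
= 51 / 85
= 0.6
= 60.0%

60.0


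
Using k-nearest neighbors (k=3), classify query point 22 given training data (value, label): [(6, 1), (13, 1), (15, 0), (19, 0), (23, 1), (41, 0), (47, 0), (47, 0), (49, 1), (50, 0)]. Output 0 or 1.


Distances from query 22:
Point 23 (class 1): distance = 1
Point 19 (class 0): distance = 3
Point 15 (class 0): distance = 7
K=3 nearest neighbors: classes = [1, 0, 0]
Votes for class 1: 1 / 3
Majority vote => class 0

0


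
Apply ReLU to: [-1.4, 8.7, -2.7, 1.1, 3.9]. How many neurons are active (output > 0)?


ReLU(x) = max(0, x) for each element:
ReLU(-1.4) = 0
ReLU(8.7) = 8.7
ReLU(-2.7) = 0
ReLU(1.1) = 1.1
ReLU(3.9) = 3.9
Active neurons (>0): 3

3


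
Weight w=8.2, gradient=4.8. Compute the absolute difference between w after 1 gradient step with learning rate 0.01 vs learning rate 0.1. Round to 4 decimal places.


With lr=0.01: w_new = 8.2 - 0.01 * 4.8 = 8.152
With lr=0.1: w_new = 8.2 - 0.1 * 4.8 = 7.72
Absolute difference = |8.152 - 7.72|
= 0.4320

0.4320


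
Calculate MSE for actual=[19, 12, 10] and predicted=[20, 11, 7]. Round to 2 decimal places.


Differences: [-1, 1, 3]
Squared errors: [1, 1, 9]
Sum of squared errors = 11
MSE = 11 / 3 = 3.67

3.67


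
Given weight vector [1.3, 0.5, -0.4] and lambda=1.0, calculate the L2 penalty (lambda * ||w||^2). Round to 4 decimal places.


Squaring each weight:
1.3^2 = 1.69
0.5^2 = 0.25
(-0.4)^2 = 0.16
Sum of squares = 2.1
Penalty = 1.0 * 2.1 = 2.1000

2.1000


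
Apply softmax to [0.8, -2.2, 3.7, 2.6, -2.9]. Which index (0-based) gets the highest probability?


Softmax is a monotonic transformation, so it preserves the argmax.
We need to find the index of the maximum logit.
Index 0: 0.8
Index 1: -2.2
Index 2: 3.7
Index 3: 2.6
Index 4: -2.9
Maximum logit = 3.7 at index 2

2


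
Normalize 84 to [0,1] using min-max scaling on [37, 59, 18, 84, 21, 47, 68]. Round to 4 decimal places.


Min = 18, Max = 84
Range = 84 - 18 = 66
Scaled = (x - min) / (max - min)
= (84 - 18) / 66
= 66 / 66
= 1.0000

1.0000


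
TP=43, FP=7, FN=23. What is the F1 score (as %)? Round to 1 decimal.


Precision = TP / (TP + FP) = 43 / 50 = 0.86
Recall = TP / (TP + FN) = 43 / 66 = 0.6515
F1 = 2 * P * R / (P + R)
= 2 * 0.86 * 0.6515 / (0.86 + 0.6515)
= 1.1206 / 1.5115
= 0.7414
As percentage: 74.1%

74.1


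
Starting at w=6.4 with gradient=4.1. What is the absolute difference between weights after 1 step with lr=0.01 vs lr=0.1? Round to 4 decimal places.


With lr=0.01: w_new = 6.4 - 0.01 * 4.1 = 6.359
With lr=0.1: w_new = 6.4 - 0.1 * 4.1 = 5.99
Absolute difference = |6.359 - 5.99|
= 0.3690

0.3690


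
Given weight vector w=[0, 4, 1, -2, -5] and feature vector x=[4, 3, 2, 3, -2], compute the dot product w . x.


Element-wise products:
0 * 4 = 0
4 * 3 = 12
1 * 2 = 2
-2 * 3 = -6
-5 * -2 = 10
Sum = 0 + 12 + 2 + -6 + 10
= 18

18


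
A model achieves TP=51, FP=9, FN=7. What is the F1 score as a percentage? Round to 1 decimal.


Precision = TP / (TP + FP) = 51 / 60 = 0.85
Recall = TP / (TP + FN) = 51 / 58 = 0.8793
F1 = 2 * P * R / (P + R)
= 2 * 0.85 * 0.8793 / (0.85 + 0.8793)
= 1.4948 / 1.7293
= 0.8644
As percentage: 86.4%

86.4


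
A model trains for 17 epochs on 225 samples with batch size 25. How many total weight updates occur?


Iterations per epoch = 225 / 25 = 9
Total updates = iterations_per_epoch * epochs
= 9 * 17
= 153

153


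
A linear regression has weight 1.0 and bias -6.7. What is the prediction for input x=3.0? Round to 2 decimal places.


y = 1.0 * 3.0 + (-6.7)
= 3.0 + (-6.7)
= -3.70

-3.70


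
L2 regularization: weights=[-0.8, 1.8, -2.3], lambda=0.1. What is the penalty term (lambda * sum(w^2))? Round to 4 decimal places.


Squaring each weight:
(-0.8)^2 = 0.64
1.8^2 = 3.24
(-2.3)^2 = 5.29
Sum of squares = 9.17
Penalty = 0.1 * 9.17 = 0.9170

0.9170


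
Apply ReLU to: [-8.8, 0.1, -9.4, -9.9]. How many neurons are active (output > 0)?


ReLU(x) = max(0, x) for each element:
ReLU(-8.8) = 0
ReLU(0.1) = 0.1
ReLU(-9.4) = 0
ReLU(-9.9) = 0
Active neurons (>0): 1

1


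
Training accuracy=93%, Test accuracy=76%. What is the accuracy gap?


Gap = train_accuracy - test_accuracy
= 93 - 76
= 17%
This gap suggests the model is overfitting.

17


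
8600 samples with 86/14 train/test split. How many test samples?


Train samples = 8600 * 86% = 7396
Test samples = 8600 - 7396
= 1204

1204


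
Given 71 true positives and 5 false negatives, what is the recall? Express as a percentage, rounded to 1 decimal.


Recall = TP / (TP + FN) * 100
= 71 / (71 + 5)
= 71 / 76
= 0.9342
= 93.4%

93.4


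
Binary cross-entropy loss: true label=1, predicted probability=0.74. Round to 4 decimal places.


For y=1: Loss = -log(p)
= -log(0.74)
= -(-0.3011)
= 0.3011

0.3011


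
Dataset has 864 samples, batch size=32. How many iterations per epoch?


Iterations per epoch = dataset_size / batch_size
= 864 / 32
= 27

27


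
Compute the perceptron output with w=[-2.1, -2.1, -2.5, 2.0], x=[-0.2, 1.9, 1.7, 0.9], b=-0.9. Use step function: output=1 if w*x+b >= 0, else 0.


z = w . x + b
= -2.1*-0.2 + -2.1*1.9 + -2.5*1.7 + 2.0*0.9 + -0.9
= 0.42 + -3.99 + -4.25 + 1.8 + -0.9
= -6.02 + -0.9
= -6.92
Since z = -6.92 < 0, output = 0

0


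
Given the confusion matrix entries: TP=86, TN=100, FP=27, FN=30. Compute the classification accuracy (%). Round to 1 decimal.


Accuracy = (TP + TN) / (TP + TN + FP + FN) * 100
= (86 + 100) / (86 + 100 + 27 + 30)
= 186 / 243
= 0.7654
= 76.5%

76.5


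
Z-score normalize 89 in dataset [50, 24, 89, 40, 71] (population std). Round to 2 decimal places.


Mean = (50 + 24 + 89 + 40 + 71) / 5 = 54.8
Variance = sum((x_i - mean)^2) / n = 524.56
Std = sqrt(524.56) = 22.9033
Z = (x - mean) / std
= (89 - 54.8) / 22.9033
= 34.2 / 22.9033
= 1.49

1.49


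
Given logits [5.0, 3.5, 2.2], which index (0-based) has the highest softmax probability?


Softmax is a monotonic transformation, so it preserves the argmax.
We need to find the index of the maximum logit.
Index 0: 5.0
Index 1: 3.5
Index 2: 2.2
Maximum logit = 5.0 at index 0

0


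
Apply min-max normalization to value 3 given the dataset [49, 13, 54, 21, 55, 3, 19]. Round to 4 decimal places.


Min = 3, Max = 55
Range = 55 - 3 = 52
Scaled = (x - min) / (max - min)
= (3 - 3) / 52
= 0 / 52
= 0.0000

0.0000


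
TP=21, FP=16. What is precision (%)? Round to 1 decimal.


Precision = TP / (TP + FP) * 100
= 21 / (21 + 16)
= 21 / 37
= 0.5676
= 56.8%

56.8


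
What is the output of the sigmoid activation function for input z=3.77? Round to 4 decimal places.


sigmoid(z) = 1 / (1 + exp(-z))
exp(-(3.77)) = exp(-3.77) = 0.0231
1 + 0.0231 = 1.0231
1 / 1.0231 = 0.9775

0.9775


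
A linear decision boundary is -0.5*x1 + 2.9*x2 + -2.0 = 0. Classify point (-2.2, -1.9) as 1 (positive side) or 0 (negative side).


Compute -0.5 * -2.2 + 2.9 * -1.9 + -2.0
= 1.1 + -5.51 + -2.0
= -6.41
Since -6.41 < 0, the point is on the negative side.

0


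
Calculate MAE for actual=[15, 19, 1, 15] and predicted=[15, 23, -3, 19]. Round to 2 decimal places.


Absolute errors: [0, 4, 4, 4]
Sum of absolute errors = 12
MAE = 12 / 4 = 3.00

3.00


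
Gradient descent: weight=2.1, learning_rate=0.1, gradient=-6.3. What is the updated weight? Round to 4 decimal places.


w_new = w_old - lr * gradient
= 2.1 - 0.1 * -6.3
= 2.1 - (-0.63)
= 2.7300

2.7300


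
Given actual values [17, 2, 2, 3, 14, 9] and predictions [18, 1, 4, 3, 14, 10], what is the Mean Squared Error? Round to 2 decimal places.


Differences: [-1, 1, -2, 0, 0, -1]
Squared errors: [1, 1, 4, 0, 0, 1]
Sum of squared errors = 7
MSE = 7 / 6 = 1.17

1.17


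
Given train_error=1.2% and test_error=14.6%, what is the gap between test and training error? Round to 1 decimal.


Generalization gap = test_error - train_error
= 14.6 - 1.2
= 13.4%
A large gap suggests overfitting.

13.4


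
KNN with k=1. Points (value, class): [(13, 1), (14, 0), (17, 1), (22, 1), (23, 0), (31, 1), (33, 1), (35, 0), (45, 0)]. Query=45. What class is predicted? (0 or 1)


Distances from query 45:
Point 45 (class 0): distance = 0
K=1 nearest neighbors: classes = [0]
Votes for class 1: 0 / 1
Majority vote => class 0

0


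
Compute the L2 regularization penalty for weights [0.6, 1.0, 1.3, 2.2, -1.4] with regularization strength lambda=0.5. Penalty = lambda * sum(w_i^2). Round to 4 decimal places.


Squaring each weight:
0.6^2 = 0.36
1.0^2 = 1.0
1.3^2 = 1.69
2.2^2 = 4.84
(-1.4)^2 = 1.96
Sum of squares = 9.85
Penalty = 0.5 * 9.85 = 4.9250

4.9250


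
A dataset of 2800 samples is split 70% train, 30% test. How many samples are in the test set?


Train samples = 2800 * 70% = 1960
Test samples = 2800 - 1960
= 840

840


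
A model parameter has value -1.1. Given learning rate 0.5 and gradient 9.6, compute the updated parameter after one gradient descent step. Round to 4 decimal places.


w_new = w_old - lr * gradient
= -1.1 - 0.5 * 9.6
= -1.1 - (4.8)
= -5.9000

-5.9000


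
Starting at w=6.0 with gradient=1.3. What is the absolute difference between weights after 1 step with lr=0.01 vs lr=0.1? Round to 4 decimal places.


With lr=0.01: w_new = 6.0 - 0.01 * 1.3 = 5.987
With lr=0.1: w_new = 6.0 - 0.1 * 1.3 = 5.87
Absolute difference = |5.987 - 5.87|
= 0.1170

0.1170


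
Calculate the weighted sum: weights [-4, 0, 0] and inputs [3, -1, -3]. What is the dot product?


Element-wise products:
-4 * 3 = -12
0 * -1 = 0
0 * -3 = 0
Sum = -12 + 0 + 0
= -12

-12


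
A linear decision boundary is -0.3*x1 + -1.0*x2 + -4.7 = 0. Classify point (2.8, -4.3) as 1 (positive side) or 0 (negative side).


Compute -0.3 * 2.8 + -1.0 * -4.3 + -4.7
= -0.84 + 4.3 + -4.7
= -1.24
Since -1.24 < 0, the point is on the negative side.

0


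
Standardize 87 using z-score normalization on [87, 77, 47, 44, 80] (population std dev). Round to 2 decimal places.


Mean = (87 + 77 + 47 + 44 + 80) / 5 = 67.0
Variance = sum((x_i - mean)^2) / n = 319.6
Std = sqrt(319.6) = 17.8774
Z = (x - mean) / std
= (87 - 67.0) / 17.8774
= 20.0 / 17.8774
= 1.12

1.12


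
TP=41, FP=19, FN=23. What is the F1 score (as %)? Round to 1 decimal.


Precision = TP / (TP + FP) = 41 / 60 = 0.6833
Recall = TP / (TP + FN) = 41 / 64 = 0.6406
F1 = 2 * P * R / (P + R)
= 2 * 0.6833 * 0.6406 / (0.6833 + 0.6406)
= 0.8755 / 1.324
= 0.6613
As percentage: 66.1%

66.1


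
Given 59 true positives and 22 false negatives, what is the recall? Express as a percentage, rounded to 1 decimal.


Recall = TP / (TP + FN) * 100
= 59 / (59 + 22)
= 59 / 81
= 0.7284
= 72.8%

72.8


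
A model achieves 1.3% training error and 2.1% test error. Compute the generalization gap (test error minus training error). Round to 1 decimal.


Generalization gap = test_error - train_error
= 2.1 - 1.3
= 0.8%
A small gap suggests good generalization.

0.8


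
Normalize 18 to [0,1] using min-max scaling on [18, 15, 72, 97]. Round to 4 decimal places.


Min = 15, Max = 97
Range = 97 - 15 = 82
Scaled = (x - min) / (max - min)
= (18 - 15) / 82
= 3 / 82
= 0.0366

0.0366


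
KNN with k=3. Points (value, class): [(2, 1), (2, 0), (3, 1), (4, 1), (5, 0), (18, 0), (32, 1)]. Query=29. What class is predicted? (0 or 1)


Distances from query 29:
Point 32 (class 1): distance = 3
Point 18 (class 0): distance = 11
Point 5 (class 0): distance = 24
K=3 nearest neighbors: classes = [1, 0, 0]
Votes for class 1: 1 / 3
Majority vote => class 0

0


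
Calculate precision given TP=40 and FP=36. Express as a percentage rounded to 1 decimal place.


Precision = TP / (TP + FP) * 100
= 40 / (40 + 36)
= 40 / 76
= 0.5263
= 52.6%

52.6


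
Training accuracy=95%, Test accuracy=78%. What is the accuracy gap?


Gap = train_accuracy - test_accuracy
= 95 - 78
= 17%
This gap suggests the model is overfitting.

17


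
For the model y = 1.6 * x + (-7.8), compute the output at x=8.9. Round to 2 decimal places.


y = 1.6 * 8.9 + (-7.8)
= 14.24 + (-7.8)
= 6.44

6.44


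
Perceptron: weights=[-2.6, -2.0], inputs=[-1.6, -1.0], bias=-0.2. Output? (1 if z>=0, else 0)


z = w . x + b
= -2.6*-1.6 + -2.0*-1.0 + -0.2
= 4.16 + 2.0 + -0.2
= 6.16 + -0.2
= 5.96
Since z = 5.96 >= 0, output = 1

1


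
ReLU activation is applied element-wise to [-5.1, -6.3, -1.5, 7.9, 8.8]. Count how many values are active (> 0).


ReLU(x) = max(0, x) for each element:
ReLU(-5.1) = 0
ReLU(-6.3) = 0
ReLU(-1.5) = 0
ReLU(7.9) = 7.9
ReLU(8.8) = 8.8
Active neurons (>0): 2

2


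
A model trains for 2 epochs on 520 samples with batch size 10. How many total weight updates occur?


Iterations per epoch = 520 / 10 = 52
Total updates = iterations_per_epoch * epochs
= 52 * 2
= 104

104


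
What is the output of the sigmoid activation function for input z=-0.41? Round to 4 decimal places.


sigmoid(z) = 1 / (1 + exp(-z))
exp(-(-0.41)) = exp(0.41) = 1.5068
1 + 1.5068 = 2.5068
1 / 2.5068 = 0.3989

0.3989


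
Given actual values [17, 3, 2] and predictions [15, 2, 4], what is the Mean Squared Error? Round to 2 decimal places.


Differences: [2, 1, -2]
Squared errors: [4, 1, 4]
Sum of squared errors = 9
MSE = 9 / 3 = 3.00

3.00


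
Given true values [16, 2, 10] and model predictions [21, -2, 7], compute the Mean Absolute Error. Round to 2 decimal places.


Absolute errors: [5, 4, 3]
Sum of absolute errors = 12
MAE = 12 / 3 = 4.00

4.00


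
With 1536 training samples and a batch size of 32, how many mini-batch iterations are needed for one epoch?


Iterations per epoch = dataset_size / batch_size
= 1536 / 32
= 48

48


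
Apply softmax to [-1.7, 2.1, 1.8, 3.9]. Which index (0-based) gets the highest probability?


Softmax is a monotonic transformation, so it preserves the argmax.
We need to find the index of the maximum logit.
Index 0: -1.7
Index 1: 2.1
Index 2: 1.8
Index 3: 3.9
Maximum logit = 3.9 at index 3

3


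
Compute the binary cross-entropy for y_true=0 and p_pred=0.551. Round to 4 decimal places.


For y=0: Loss = -log(1-p)
= -log(1 - 0.551)
= -log(0.449)
= -(-0.8007)
= 0.8007

0.8007


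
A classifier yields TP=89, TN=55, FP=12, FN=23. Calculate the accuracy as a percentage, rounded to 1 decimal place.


Accuracy = (TP + TN) / (TP + TN + FP + FN) * 100
= (89 + 55) / (89 + 55 + 12 + 23)
= 144 / 179
= 0.8045
= 80.4%

80.4


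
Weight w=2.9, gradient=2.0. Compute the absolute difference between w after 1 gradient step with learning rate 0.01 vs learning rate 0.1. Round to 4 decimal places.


With lr=0.01: w_new = 2.9 - 0.01 * 2.0 = 2.88
With lr=0.1: w_new = 2.9 - 0.1 * 2.0 = 2.7
Absolute difference = |2.88 - 2.7|
= 0.1800

0.1800


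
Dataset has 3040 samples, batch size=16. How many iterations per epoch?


Iterations per epoch = dataset_size / batch_size
= 3040 / 16
= 190

190


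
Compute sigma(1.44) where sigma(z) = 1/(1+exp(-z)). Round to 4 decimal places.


sigmoid(z) = 1 / (1 + exp(-z))
exp(-(1.44)) = exp(-1.44) = 0.2369
1 + 0.2369 = 1.2369
1 / 1.2369 = 0.8085

0.8085


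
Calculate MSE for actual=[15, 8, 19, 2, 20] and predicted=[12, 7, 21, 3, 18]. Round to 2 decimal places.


Differences: [3, 1, -2, -1, 2]
Squared errors: [9, 1, 4, 1, 4]
Sum of squared errors = 19
MSE = 19 / 5 = 3.80

3.80


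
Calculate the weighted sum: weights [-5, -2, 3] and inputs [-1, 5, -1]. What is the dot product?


Element-wise products:
-5 * -1 = 5
-2 * 5 = -10
3 * -1 = -3
Sum = 5 + -10 + -3
= -8

-8


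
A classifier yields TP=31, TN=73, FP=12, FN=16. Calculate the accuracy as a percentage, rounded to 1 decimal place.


Accuracy = (TP + TN) / (TP + TN + FP + FN) * 100
= (31 + 73) / (31 + 73 + 12 + 16)
= 104 / 132
= 0.7879
= 78.8%

78.8


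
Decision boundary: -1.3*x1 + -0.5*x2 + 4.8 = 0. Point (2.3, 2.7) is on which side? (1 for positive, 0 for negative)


Compute -1.3 * 2.3 + -0.5 * 2.7 + 4.8
= -2.99 + -1.35 + 4.8
= 0.46
Since 0.46 >= 0, the point is on the positive side.

1


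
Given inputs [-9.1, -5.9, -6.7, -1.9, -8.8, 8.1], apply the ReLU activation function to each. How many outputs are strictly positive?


ReLU(x) = max(0, x) for each element:
ReLU(-9.1) = 0
ReLU(-5.9) = 0
ReLU(-6.7) = 0
ReLU(-1.9) = 0
ReLU(-8.8) = 0
ReLU(8.1) = 8.1
Active neurons (>0): 1

1


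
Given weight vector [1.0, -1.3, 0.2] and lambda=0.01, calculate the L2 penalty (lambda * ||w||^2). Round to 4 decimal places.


Squaring each weight:
1.0^2 = 1.0
(-1.3)^2 = 1.69
0.2^2 = 0.04
Sum of squares = 2.73
Penalty = 0.01 * 2.73 = 0.0273

0.0273


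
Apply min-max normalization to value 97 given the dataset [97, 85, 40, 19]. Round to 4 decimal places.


Min = 19, Max = 97
Range = 97 - 19 = 78
Scaled = (x - min) / (max - min)
= (97 - 19) / 78
= 78 / 78
= 1.0000

1.0000


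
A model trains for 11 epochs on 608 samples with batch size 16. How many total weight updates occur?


Iterations per epoch = 608 / 16 = 38
Total updates = iterations_per_epoch * epochs
= 38 * 11
= 418

418


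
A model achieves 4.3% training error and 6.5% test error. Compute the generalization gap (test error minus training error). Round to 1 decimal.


Generalization gap = test_error - train_error
= 6.5 - 4.3
= 2.2%
A moderate gap.

2.2


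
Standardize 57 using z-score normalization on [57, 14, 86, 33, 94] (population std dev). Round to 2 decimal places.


Mean = (57 + 14 + 86 + 33 + 94) / 5 = 56.8
Variance = sum((x_i - mean)^2) / n = 926.96
Std = sqrt(926.96) = 30.446
Z = (x - mean) / std
= (57 - 56.8) / 30.446
= 0.2 / 30.446
= 0.01

0.01


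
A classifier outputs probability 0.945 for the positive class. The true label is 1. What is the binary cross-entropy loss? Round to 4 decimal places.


For y=1: Loss = -log(p)
= -log(0.945)
= -(-0.0566)
= 0.0566

0.0566


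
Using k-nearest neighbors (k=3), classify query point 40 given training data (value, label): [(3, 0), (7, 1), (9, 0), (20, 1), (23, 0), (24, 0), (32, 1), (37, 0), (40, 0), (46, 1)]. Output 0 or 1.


Distances from query 40:
Point 40 (class 0): distance = 0
Point 37 (class 0): distance = 3
Point 46 (class 1): distance = 6
K=3 nearest neighbors: classes = [0, 0, 1]
Votes for class 1: 1 / 3
Majority vote => class 0

0


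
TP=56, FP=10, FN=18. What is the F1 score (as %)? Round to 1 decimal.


Precision = TP / (TP + FP) = 56 / 66 = 0.8485
Recall = TP / (TP + FN) = 56 / 74 = 0.7568
F1 = 2 * P * R / (P + R)
= 2 * 0.8485 * 0.7568 / (0.8485 + 0.7568)
= 1.2842 / 1.6052
= 0.8
As percentage: 80.0%

80.0


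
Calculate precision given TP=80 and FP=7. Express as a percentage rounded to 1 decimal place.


Precision = TP / (TP + FP) * 100
= 80 / (80 + 7)
= 80 / 87
= 0.9195
= 92.0%

92.0


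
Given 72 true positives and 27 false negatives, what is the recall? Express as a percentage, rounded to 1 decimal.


Recall = TP / (TP + FN) * 100
= 72 / (72 + 27)
= 72 / 99
= 0.7273
= 72.7%

72.7


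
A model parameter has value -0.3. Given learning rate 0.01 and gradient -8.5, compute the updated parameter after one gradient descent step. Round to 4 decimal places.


w_new = w_old - lr * gradient
= -0.3 - 0.01 * -8.5
= -0.3 - (-0.085)
= -0.2150

-0.2150


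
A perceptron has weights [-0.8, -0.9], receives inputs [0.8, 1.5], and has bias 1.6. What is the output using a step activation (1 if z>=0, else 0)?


z = w . x + b
= -0.8*0.8 + -0.9*1.5 + 1.6
= -0.64 + -1.35 + 1.6
= -1.99 + 1.6
= -0.39
Since z = -0.39 < 0, output = 0

0


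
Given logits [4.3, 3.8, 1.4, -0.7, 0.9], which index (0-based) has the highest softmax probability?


Softmax is a monotonic transformation, so it preserves the argmax.
We need to find the index of the maximum logit.
Index 0: 4.3
Index 1: 3.8
Index 2: 1.4
Index 3: -0.7
Index 4: 0.9
Maximum logit = 4.3 at index 0

0


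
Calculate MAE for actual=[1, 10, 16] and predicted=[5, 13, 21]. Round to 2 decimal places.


Absolute errors: [4, 3, 5]
Sum of absolute errors = 12
MAE = 12 / 3 = 4.00

4.00


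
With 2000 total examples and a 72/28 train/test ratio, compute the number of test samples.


Train samples = 2000 * 72% = 1440
Test samples = 2000 - 1440
= 560

560


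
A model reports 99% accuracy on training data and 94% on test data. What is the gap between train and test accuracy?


Gap = train_accuracy - test_accuracy
= 99 - 94
= 5%
This moderate gap may indicate mild overfitting.

5


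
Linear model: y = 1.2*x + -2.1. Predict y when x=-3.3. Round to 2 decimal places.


y = 1.2 * -3.3 + (-2.1)
= -3.96 + (-2.1)
= -6.06

-6.06


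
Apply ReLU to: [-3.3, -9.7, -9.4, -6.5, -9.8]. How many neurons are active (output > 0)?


ReLU(x) = max(0, x) for each element:
ReLU(-3.3) = 0
ReLU(-9.7) = 0
ReLU(-9.4) = 0
ReLU(-6.5) = 0
ReLU(-9.8) = 0
Active neurons (>0): 0

0


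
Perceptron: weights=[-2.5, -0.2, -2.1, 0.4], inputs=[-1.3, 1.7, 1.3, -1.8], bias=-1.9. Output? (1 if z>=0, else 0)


z = w . x + b
= -2.5*-1.3 + -0.2*1.7 + -2.1*1.3 + 0.4*-1.8 + -1.9
= 3.25 + -0.34 + -2.73 + -0.72 + -1.9
= -0.54 + -1.9
= -2.44
Since z = -2.44 < 0, output = 0

0


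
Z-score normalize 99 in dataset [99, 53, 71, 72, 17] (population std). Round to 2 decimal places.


Mean = (99 + 53 + 71 + 72 + 17) / 5 = 62.4
Variance = sum((x_i - mean)^2) / n = 731.04
Std = sqrt(731.04) = 27.0378
Z = (x - mean) / std
= (99 - 62.4) / 27.0378
= 36.6 / 27.0378
= 1.35

1.35


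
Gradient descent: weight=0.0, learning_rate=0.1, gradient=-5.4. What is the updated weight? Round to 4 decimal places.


w_new = w_old - lr * gradient
= 0.0 - 0.1 * -5.4
= 0.0 - (-0.54)
= 0.5400

0.5400


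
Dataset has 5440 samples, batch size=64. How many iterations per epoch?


Iterations per epoch = dataset_size / batch_size
= 5440 / 64
= 85

85


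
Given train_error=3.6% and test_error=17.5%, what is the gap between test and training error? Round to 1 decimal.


Generalization gap = test_error - train_error
= 17.5 - 3.6
= 13.9%
A large gap suggests overfitting.

13.9


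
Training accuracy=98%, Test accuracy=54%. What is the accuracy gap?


Gap = train_accuracy - test_accuracy
= 98 - 54
= 44%
This large gap strongly indicates overfitting.

44
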